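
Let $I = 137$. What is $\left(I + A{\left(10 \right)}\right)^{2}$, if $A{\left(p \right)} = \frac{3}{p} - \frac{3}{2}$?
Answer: $\frac{461041}{25} \approx 18442.0$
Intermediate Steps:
$A{\left(p \right)} = - \frac{3}{2} + \frac{3}{p}$ ($A{\left(p \right)} = \frac{3}{p} - \frac{3}{2} = - \frac{3}{2} + \frac{3}{p}$)
$\left(I + A{\left(10 \right)}\right)^{2} = \left(137 - \left(\frac{3}{2} - \frac{3}{10}\right)\right)^{2} = \left(137 + \left(- \frac{3}{2} + 3 \cdot \frac{1}{10}\right)\right)^{2} = \left(137 + \left(- \frac{3}{2} + \frac{3}{10}\right)\right)^{2} = \left(137 - \frac{6}{5}\right)^{2} = \left(\frac{679}{5}\right)^{2} = \frac{461041}{25}$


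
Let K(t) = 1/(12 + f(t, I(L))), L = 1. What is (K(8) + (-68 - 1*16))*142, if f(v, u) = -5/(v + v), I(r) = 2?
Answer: -2228264/187 ≈ -11916.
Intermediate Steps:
f(v, u) = -5/(2*v) (f(v, u) = -5*1/(2*v) = -5/(2*v))
K(t) = 1/(12 - 5/(2*t))
(K(8) + (-68 - 1*16))*142 = (2*8/(-5 + 24*8) + (-68 - 1*16))*142 = (2*8/(-5 + 192) + (-68 - 16))*142 = (2*8/187 - 84)*142 = (2*8*(1/187) - 84)*142 = (16/187 - 84)*142 = -15692/187*142 = -2228264/187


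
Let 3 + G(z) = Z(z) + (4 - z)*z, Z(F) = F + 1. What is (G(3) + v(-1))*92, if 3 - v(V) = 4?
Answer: 276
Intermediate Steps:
v(V) = -1 (v(V) = 3 - 1*4 = 3 - 4 = -1)
Z(F) = 1 + F
G(z) = -2 + z + z*(4 - z) (G(z) = -3 + ((1 + z) + (4 - z)*z) = -3 + ((1 + z) + z*(4 - z)) = -3 + (1 + z + z*(4 - z)) = -2 + z + z*(4 - z))
(G(3) + v(-1))*92 = ((-2 - 1*3**2 + 5*3) - 1)*92 = ((-2 - 1*9 + 15) - 1)*92 = ((-2 - 9 + 15) - 1)*92 = (4 - 1)*92 = 3*92 = 276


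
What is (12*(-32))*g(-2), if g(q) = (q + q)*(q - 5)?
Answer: -10752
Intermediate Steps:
g(q) = 2*q*(-5 + q) (g(q) = (2*q)*(-5 + q) = 2*q*(-5 + q))
(12*(-32))*g(-2) = (12*(-32))*(2*(-2)*(-5 - 2)) = -768*(-2)*(-7) = -384*28 = -10752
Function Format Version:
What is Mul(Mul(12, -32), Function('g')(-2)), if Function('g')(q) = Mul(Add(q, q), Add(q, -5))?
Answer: -10752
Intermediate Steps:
Function('g')(q) = Mul(2, q, Add(-5, q)) (Function('g')(q) = Mul(Mul(2, q), Add(-5, q)) = Mul(2, q, Add(-5, q)))
Mul(Mul(12, -32), Function('g')(-2)) = Mul(Mul(12, -32), Mul(2, -2, Add(-5, -2))) = Mul(-384, Mul(2, -2, -7)) = Mul(-384, 28) = -10752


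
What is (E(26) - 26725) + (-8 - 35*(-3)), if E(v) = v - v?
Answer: -26628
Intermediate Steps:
E(v) = 0
(E(26) - 26725) + (-8 - 35*(-3)) = (0 - 26725) + (-8 - 35*(-3)) = -26725 + (-8 + 105) = -26725 + 97 = -26628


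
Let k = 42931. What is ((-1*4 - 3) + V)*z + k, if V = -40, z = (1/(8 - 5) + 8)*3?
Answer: 41756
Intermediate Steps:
z = 25 (z = (1/3 + 8)*3 = (⅓ + 8)*3 = (25/3)*3 = 25)
((-1*4 - 3) + V)*z + k = ((-1*4 - 3) - 40)*25 + 42931 = ((-4 - 3) - 40)*25 + 42931 = (-7 - 40)*25 + 42931 = -47*25 + 42931 = -1175 + 42931 = 41756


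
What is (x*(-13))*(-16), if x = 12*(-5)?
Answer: -12480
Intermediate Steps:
x = -60
(x*(-13))*(-16) = -60*(-13)*(-16) = 780*(-16) = -12480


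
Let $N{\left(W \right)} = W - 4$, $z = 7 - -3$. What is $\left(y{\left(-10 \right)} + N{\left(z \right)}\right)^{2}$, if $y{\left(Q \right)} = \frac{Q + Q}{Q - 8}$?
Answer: $\frac{4096}{81} \approx 50.568$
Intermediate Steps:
$y{\left(Q \right)} = \frac{2 Q}{-8 + Q}$
$z = 10$ ($z = 7 + 3 = 10$)
$N{\left(W \right)} = -4 + W$ ($N{\left(W \right)} = W - 4 = -4 + W$)
$\left(y{\left(-10 \right)} + N{\left(z \right)}\right)^{2} = \left(2 \left(-10\right) \frac{1}{-8 - 10} + \left(-4 + 10\right)\right)^{2} = \left(2 \left(-10\right) \frac{1}{-18} + 6\right)^{2} = \left(2 \left(-10\right) \left(- \frac{1}{18}\right) + 6\right)^{2} = \left(\frac{10}{9} + 6\right)^{2} = \left(\frac{64}{9}\right)^{2} = \frac{4096}{81}$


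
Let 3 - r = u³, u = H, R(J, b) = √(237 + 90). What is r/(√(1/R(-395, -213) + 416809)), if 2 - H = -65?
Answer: -300760*√327/√(136296543 + √327) ≈ -465.86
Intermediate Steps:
H = 67 (H = 2 - 1*(-65) = 2 + 65 = 67)
R(J, b) = √327
u = 67
r = -300760 (r = 3 - 1*67³ = 3 - 1*300763 = 3 - 300763 = -300760)
r/(√(1/R(-395, -213) + 416809)) = -300760/√(1/(√327) + 416809) = -300760/√(√327/327 + 416809) = -300760/√(416809 + √327/327)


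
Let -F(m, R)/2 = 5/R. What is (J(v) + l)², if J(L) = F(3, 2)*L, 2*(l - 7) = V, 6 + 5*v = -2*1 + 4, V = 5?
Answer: 729/4 ≈ 182.25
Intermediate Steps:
F(m, R) = -10/R
v = -⅘ (v = -6/5 + (-2*1 + 4)/5 = -6/5 + (-2 + 4)/5 = -6/5 + (⅕)*2 = -6/5 + ⅖ = -⅘ ≈ -0.80000)
l = 19/2 (l = 7 + (½)*5 = 7 + 5/2 = 19/2 ≈ 9.5000)
J(L) = -5*L (J(L) = (-10/2)*L = (-10*½)*L = -5*L)
(J(v) + l)² = (-5*(-⅘) + 19/2)² = (4 + 19/2)² = (27/2)² = 729/4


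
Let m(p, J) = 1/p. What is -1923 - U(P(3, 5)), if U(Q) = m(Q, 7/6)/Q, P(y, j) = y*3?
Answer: -155764/81 ≈ -1923.0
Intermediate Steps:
P(y, j) = 3*y
U(Q) = Q⁻² (U(Q) = 1/(Q*Q) = Q⁻²)
-1923 - U(P(3, 5)) = -1923 - 1/(3*3)² = -1923 - 1/9² = -1923 - 1*1/81 = -1923 - 1/81 = -155764/81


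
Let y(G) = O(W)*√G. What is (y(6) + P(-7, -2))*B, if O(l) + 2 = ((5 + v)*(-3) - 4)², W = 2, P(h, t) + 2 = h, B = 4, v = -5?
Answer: -36 + 56*√6 ≈ 101.17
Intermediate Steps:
P(h, t) = -2 + h
O(l) = 14 (O(l) = -2 + ((5 - 5)*(-3) - 4)² = -2 + (0*(-3) - 4)² = -2 + (0 - 4)² = -2 + (-4)² = -2 + 16 = 14)
y(G) = 14*√G
(y(6) + P(-7, -2))*B = (14*√6 + (-2 - 7))*4 = (14*√6 - 9)*4 = (-9 + 14*√6)*4 = -36 + 56*√6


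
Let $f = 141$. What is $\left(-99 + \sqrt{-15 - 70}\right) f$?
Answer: $-13959 + 141 i \sqrt{85} \approx -13959.0 + 1300.0 i$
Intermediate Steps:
$\left(-99 + \sqrt{-15 - 70}\right) f = \left(-99 + \sqrt{-15 - 70}\right) 141 = \left(-99 + \sqrt{-85}\right) 141 = \left(-99 + i \sqrt{85}\right) 141 = -13959 + 141 i \sqrt{85}$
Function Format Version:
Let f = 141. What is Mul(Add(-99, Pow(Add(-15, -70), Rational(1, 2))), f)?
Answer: Add(-13959, Mul(141, I, Pow(85, Rational(1, 2)))) ≈ Add(-13959., Mul(1300.0, I))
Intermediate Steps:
Mul(Add(-99, Pow(Add(-15, -70), Rational(1, 2))), f) = Mul(Add(-99, Pow(Add(-15, -70), Rational(1, 2))), 141) = Mul(Add(-99, Pow(-85, Rational(1, 2))), 141) = Mul(Add(-99, Mul(I, Pow(85, Rational(1, 2)))), 141) = Add(-13959, Mul(141, I, Pow(85, Rational(1, 2))))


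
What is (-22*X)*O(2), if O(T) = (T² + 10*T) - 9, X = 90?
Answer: -29700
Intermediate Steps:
O(T) = -9 + T² + 10*T
(-22*X)*O(2) = (-22*90)*(-9 + 2² + 10*2) = -1980*(-9 + 4 + 20) = -1980*15 = -29700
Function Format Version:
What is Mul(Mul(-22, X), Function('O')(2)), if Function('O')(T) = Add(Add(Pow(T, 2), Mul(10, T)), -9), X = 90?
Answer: -29700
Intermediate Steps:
Function('O')(T) = Add(-9, Pow(T, 2), Mul(10, T))
Mul(Mul(-22, X), Function('O')(2)) = Mul(Mul(-22, 90), Add(-9, Pow(2, 2), Mul(10, 2))) = Mul(-1980, Add(-9, 4, 20)) = Mul(-1980, 15) = -29700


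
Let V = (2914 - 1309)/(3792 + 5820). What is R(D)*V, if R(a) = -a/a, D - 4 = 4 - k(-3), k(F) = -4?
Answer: -535/3204 ≈ -0.16698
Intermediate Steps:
V = 535/3204 (V = 1605/9612 = 1605*(1/9612) = 535/3204 ≈ 0.16698)
D = 12 (D = 4 + (4 - 1*(-4)) = 4 + (4 + 4) = 4 + 8 = 12)
R(a) = -1 (R(a) = -1*1 = -1)
R(D)*V = -1*535/3204 = -535/3204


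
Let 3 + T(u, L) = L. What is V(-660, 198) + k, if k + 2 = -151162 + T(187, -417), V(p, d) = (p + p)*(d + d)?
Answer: -674304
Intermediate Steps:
T(u, L) = -3 + L
V(p, d) = 4*d*p (V(p, d) = (2*p)*(2*d) = 4*d*p)
k = -151584 (k = -2 + (-151162 + (-3 - 417)) = -2 + (-151162 - 420) = -2 - 151582 = -151584)
V(-660, 198) + k = 4*198*(-660) - 151584 = -522720 - 151584 = -674304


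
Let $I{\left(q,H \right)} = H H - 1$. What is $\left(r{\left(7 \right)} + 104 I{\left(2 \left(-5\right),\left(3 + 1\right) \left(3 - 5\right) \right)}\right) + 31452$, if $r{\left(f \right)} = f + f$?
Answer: $38018$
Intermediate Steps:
$I{\left(q,H \right)} = -1 + H^{2}$ ($I{\left(q,H \right)} = H^{2} - 1 = -1 + H^{2}$)
$r{\left(f \right)} = 2 f$
$\left(r{\left(7 \right)} + 104 I{\left(2 \left(-5\right),\left(3 + 1\right) \left(3 - 5\right) \right)}\right) + 31452 = \left(2 \cdot 7 + 104 \left(-1 + \left(\left(3 + 1\right) \left(3 - 5\right)\right)^{2}\right)\right) + 31452 = \left(14 + 104 \left(-1 + \left(4 \left(-2\right)\right)^{2}\right)\right) + 31452 = \left(14 + 104 \left(-1 + \left(-8\right)^{2}\right)\right) + 31452 = \left(14 + 104 \left(-1 + 64\right)\right) + 31452 = \left(14 + 104 \cdot 63\right) + 31452 = \left(14 + 6552\right) + 31452 = 6566 + 31452 = 38018$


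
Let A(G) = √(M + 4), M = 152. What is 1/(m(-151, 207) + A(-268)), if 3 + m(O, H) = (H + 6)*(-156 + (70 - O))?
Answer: 2307/31933468 - √39/95800404 ≈ 7.2179e-5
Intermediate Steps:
A(G) = 2*√39 (A(G) = √(152 + 4) = √156 = 2*√39)
m(O, H) = -3 + (-86 - O)*(6 + H) (m(O, H) = -3 + (H + 6)*(-156 + (70 - O)) = -3 + (6 + H)*(-86 - O) = -3 + (-86 - O)*(6 + H))
1/(m(-151, 207) + A(-268)) = 1/((-519 - 86*207 - 6*(-151) - 1*207*(-151)) + 2*√39) = 1/((-519 - 17802 + 906 + 31257) + 2*√39) = 1/(13842 + 2*√39)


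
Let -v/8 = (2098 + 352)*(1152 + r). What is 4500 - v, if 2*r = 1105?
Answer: 33412700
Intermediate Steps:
r = 1105/2 (r = (½)*1105 = 1105/2 ≈ 552.50)
v = -33408200 (v = -8*(2098 + 352)*(1152 + 1105/2) = -19600*3409/2 = -8*4176025 = -33408200)
4500 - v = 4500 - 1*(-33408200) = 4500 + 33408200 = 33412700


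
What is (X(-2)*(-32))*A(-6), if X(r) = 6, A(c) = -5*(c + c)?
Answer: -11520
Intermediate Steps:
A(c) = -10*c
(X(-2)*(-32))*A(-6) = (6*(-32))*(-10*(-6)) = -192*60 = -11520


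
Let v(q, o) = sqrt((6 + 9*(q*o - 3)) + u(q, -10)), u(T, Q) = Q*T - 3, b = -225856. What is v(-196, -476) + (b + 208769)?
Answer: -17087 + 40*sqrt(526) ≈ -16170.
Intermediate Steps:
u(T, Q) = -3 + Q*T
v(q, o) = sqrt(-24 - 10*q + 9*o*q) (v(q, o) = sqrt((6 + 9*(q*o - 3)) + (-3 - 10*q)) = sqrt((6 + 9*(o*q - 3)) + (-3 - 10*q)) = sqrt((6 + 9*(-3 + o*q)) + (-3 - 10*q)) = sqrt((6 + (-27 + 9*o*q)) + (-3 - 10*q)) = sqrt((-21 + 9*o*q) + (-3 - 10*q)) = sqrt(-24 - 10*q + 9*o*q))
v(-196, -476) + (b + 208769) = sqrt(-24 - 10*(-196) + 9*(-476)*(-196)) + (-225856 + 208769) = sqrt(-24 + 1960 + 839664) - 17087 = sqrt(841600) - 17087 = 40*sqrt(526) - 17087 = -17087 + 40*sqrt(526)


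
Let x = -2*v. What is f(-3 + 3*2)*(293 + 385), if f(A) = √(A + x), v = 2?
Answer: 678*I ≈ 678.0*I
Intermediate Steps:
x = -4 (x = -2*2 = -4)
f(A) = √(-4 + A) (f(A) = √(A - 4) = √(-4 + A))
f(-3 + 3*2)*(293 + 385) = √(-4 + (-3 + 3*2))*(293 + 385) = √(-4 + (-3 + 6))*678 = √(-4 + 3)*678 = √(-1)*678 = I*678 = 678*I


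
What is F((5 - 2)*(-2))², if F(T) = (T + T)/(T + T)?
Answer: 1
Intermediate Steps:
F(T) = 1 (F(T) = (2*T)/((2*T)) = (2*T)*(1/(2*T)) = 1)
F((5 - 2)*(-2))² = 1² = 1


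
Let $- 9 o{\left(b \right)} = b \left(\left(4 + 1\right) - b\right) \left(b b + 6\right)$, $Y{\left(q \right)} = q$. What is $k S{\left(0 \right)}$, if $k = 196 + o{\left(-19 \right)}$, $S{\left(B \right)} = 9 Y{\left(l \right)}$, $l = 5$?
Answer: $845580$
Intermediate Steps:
$o{\left(b \right)} = - \frac{b \left(5 - b\right) \left(6 + b^{2}\right)}{9}$ ($o{\left(b \right)} = - \frac{b \left(\left(4 + 1\right) - b\right) \left(b b + 6\right)}{9} = - \frac{b \left(5 - b\right) \left(b^{2} + 6\right)}{9} = - \frac{b \left(5 - b\right) \left(6 + b^{2}\right)}{9}$)
$S{\left(B \right)} = 45$ ($S{\left(B \right)} = 9 \cdot 5 = 45$)
$k = \frac{56372}{3}$ ($k = 196 + \frac{1}{9} \left(-19\right) \left(-30 + \left(-19\right)^{3} - 5 \left(-19\right)^{2} + 6 \left(-19\right)\right) = 196 + \frac{1}{9} \left(-19\right) \left(-30 - 6859 - 1805 - 114\right) = 196 + \frac{1}{9} \left(-19\right) \left(-8808\right) = 196 + \frac{55784}{3} = \frac{56372}{3} \approx 18791.0$)
$k S{\left(0 \right)} = \frac{56372}{3} \cdot 45 = 845580$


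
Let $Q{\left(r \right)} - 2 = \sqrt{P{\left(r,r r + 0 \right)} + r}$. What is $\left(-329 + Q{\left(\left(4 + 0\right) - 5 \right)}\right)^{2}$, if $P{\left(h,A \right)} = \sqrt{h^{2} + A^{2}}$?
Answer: $\left(327 - \sqrt{-1 + \sqrt{2}}\right)^{2} \approx 1.0651 \cdot 10^{5}$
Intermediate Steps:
$P{\left(h,A \right)} = \sqrt{A^{2} + h^{2}}$
$Q{\left(r \right)} = 2 + \sqrt{r + \sqrt{r^{2} + r^{4}}}$ ($Q{\left(r \right)} = 2 + \sqrt{\sqrt{\left(r r + 0\right)^{2} + r^{2}} + r} = 2 + \sqrt{\sqrt{\left(r^{2} + 0\right)^{2} + r^{2}} + r} = 2 + \sqrt{\sqrt{\left(r^{2}\right)^{2} + r^{2}} + r} = 2 + \sqrt{\sqrt{r^{4} + r^{2}} + r} = 2 + \sqrt{\sqrt{r^{2} + r^{4}} + r} = 2 + \sqrt{r + \sqrt{r^{2} + r^{4}}}$)
$\left(-329 + Q{\left(\left(4 + 0\right) - 5 \right)}\right)^{2} = \left(-329 + \left(2 + \sqrt{\left(\left(4 + 0\right) - 5\right) + \sqrt{\left(\left(4 + 0\right) - 5\right)^{2} + \left(\left(4 + 0\right) - 5\right)^{4}}}\right)\right)^{2} = \left(-329 + \left(2 + \sqrt{\left(4 - 5\right) + \sqrt{\left(4 - 5\right)^{2} + \left(4 - 5\right)^{4}}}\right)\right)^{2} = \left(-329 + \left(2 + \sqrt{-1 + \sqrt{\left(-1\right)^{2} + \left(-1\right)^{4}}}\right)\right)^{2} = \left(-329 + \left(2 + \sqrt{-1 + \sqrt{1 + 1}}\right)\right)^{2} = \left(-329 + \left(2 + \sqrt{-1 + \sqrt{2}}\right)\right)^{2} = \left(-327 + \sqrt{-1 + \sqrt{2}}\right)^{2}$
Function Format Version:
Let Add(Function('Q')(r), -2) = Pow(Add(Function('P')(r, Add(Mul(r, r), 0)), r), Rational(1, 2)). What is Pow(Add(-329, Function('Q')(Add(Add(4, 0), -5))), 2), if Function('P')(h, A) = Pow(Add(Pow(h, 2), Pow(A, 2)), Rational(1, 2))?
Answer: Pow(Add(327, Mul(-1, Pow(Add(-1, Pow(2, Rational(1, 2))), Rational(1, 2)))), 2) ≈ 1.0651e+5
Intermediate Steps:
Function('P')(h, A) = Pow(Add(Pow(A, 2), Pow(h, 2)), Rational(1, 2))
Function('Q')(r) = Add(2, Pow(Add(r, Pow(Add(Pow(r, 2), Pow(r, 4)), Rational(1, 2))), Rational(1, 2))) (Function('Q')(r) = Add(2, Pow(Add(Pow(Add(Pow(Add(Mul(r, r), 0), 2), Pow(r, 2)), Rational(1, 2)), r), Rational(1, 2))) = Add(2, Pow(Add(Pow(Add(Pow(Add(Pow(r, 2), 0), 2), Pow(r, 2)), Rational(1, 2)), r), Rational(1, 2))) = Add(2, Pow(Add(Pow(Add(Pow(Pow(r, 2), 2), Pow(r, 2)), Rational(1, 2)), r), Rational(1, 2))) = Add(2, Pow(Add(Pow(Add(Pow(r, 4), Pow(r, 2)), Rational(1, 2)), r), Rational(1, 2))) = Add(2, Pow(Add(Pow(Add(Pow(r, 2), Pow(r, 4)), Rational(1, 2)), r), Rational(1, 2))) = Add(2, Pow(Add(r, Pow(Add(Pow(r, 2), Pow(r, 4)), Rational(1, 2))), Rational(1, 2))))
Pow(Add(-329, Function('Q')(Add(Add(4, 0), -5))), 2) = Pow(Add(-329, Add(2, Pow(Add(Add(Add(4, 0), -5), Pow(Add(Pow(Add(Add(4, 0), -5), 2), Pow(Add(Add(4, 0), -5), 4)), Rational(1, 2))), Rational(1, 2)))), 2) = Pow(Add(-329, Add(2, Pow(Add(Add(4, -5), Pow(Add(Pow(Add(4, -5), 2), Pow(Add(4, -5), 4)), Rational(1, 2))), Rational(1, 2)))), 2) = Pow(Add(-329, Add(2, Pow(Add(-1, Pow(Add(Pow(-1, 2), Pow(-1, 4)), Rational(1, 2))), Rational(1, 2)))), 2) = Pow(Add(-329, Add(2, Pow(Add(-1, Pow(Add(1, 1), Rational(1, 2))), Rational(1, 2)))), 2) = Pow(Add(-329, Add(2, Pow(Add(-1, Pow(2, Rational(1, 2))), Rational(1, 2)))), 2) = Pow(Add(-327, Pow(Add(-1, Pow(2, Rational(1, 2))), Rational(1, 2))), 2)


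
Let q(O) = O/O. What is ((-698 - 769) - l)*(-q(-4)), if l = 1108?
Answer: 2575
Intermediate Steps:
q(O) = 1
((-698 - 769) - l)*(-q(-4)) = ((-698 - 769) - 1*1108)*(-1*1) = (-1467 - 1108)*(-1) = -2575*(-1) = 2575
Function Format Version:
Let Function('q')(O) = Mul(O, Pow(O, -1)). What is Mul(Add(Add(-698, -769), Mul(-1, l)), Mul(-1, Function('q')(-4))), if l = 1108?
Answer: 2575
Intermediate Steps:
Function('q')(O) = 1
Mul(Add(Add(-698, -769), Mul(-1, l)), Mul(-1, Function('q')(-4))) = Mul(Add(Add(-698, -769), Mul(-1, 1108)), Mul(-1, 1)) = Mul(Add(-1467, -1108), -1) = Mul(-2575, -1) = 2575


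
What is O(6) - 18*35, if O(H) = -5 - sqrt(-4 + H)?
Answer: -635 - sqrt(2) ≈ -636.41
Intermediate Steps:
O(6) - 18*35 = (-5 - sqrt(-4 + 6)) - 18*35 = (-5 - sqrt(2)) - 630 = -635 - sqrt(2)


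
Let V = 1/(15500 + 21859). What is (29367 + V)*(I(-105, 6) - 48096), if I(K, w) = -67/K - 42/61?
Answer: -337974064644186062/239284395 ≈ -1.4124e+9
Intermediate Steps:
V = 1/37359 ≈ 2.6767e-5
I(K, w) = -42/61 - 67/K (I(K, w) = -67/K - 42*1/61 = -67/K - 42/61 = -42/61 - 67/K)
(29367 + V)*(I(-105, 6) - 48096) = (29367 + 1/37359)*((-42/61 - 67/(-105)) - 48096) = 1097121754*((-42/61 - 67*(-1/105)) - 48096)/37359 = 1097121754*((-42/61 + 67/105) - 48096)/37359 = 1097121754*(-323/6405 - 48096)/37359 = (1097121754/37359)*(-308055203/6405) = -337974064644186062/239284395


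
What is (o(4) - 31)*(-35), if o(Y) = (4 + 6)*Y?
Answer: -315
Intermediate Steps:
o(Y) = 10*Y
(o(4) - 31)*(-35) = (10*4 - 31)*(-35) = (40 - 31)*(-35) = 9*(-35) = -315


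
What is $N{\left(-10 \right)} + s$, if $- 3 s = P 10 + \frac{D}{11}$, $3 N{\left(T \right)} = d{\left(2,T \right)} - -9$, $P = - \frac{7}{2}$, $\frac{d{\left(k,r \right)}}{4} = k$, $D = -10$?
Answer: $\frac{194}{11} \approx 17.636$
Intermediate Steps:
$d{\left(k,r \right)} = 4 k$
$P = - \frac{7}{2}$ ($P = \left(-7\right) \frac{1}{2} = - \frac{7}{2} \approx -3.5$)
$N{\left(T \right)} = \frac{17}{3}$ ($N{\left(T \right)} = \frac{4 \cdot 2 - -9}{3} = \frac{8 + 9}{3} = \frac{1}{3} \cdot 17 = \frac{17}{3}$)
$s = \frac{395}{33}$ ($s = - \frac{\left(- \frac{7}{2}\right) 10 - \frac{10}{11}}{3} = - \frac{-35 - \frac{10}{11}}{3} = \left(- \frac{1}{3}\right) \left(- \frac{395}{11}\right) = \frac{395}{33} \approx 11.97$)
$N{\left(-10 \right)} + s = \frac{17}{3} + \frac{395}{33} = \frac{194}{11}$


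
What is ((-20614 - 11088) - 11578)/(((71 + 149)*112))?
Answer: -541/308 ≈ -1.7565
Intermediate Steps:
((-20614 - 11088) - 11578)/(((71 + 149)*112)) = (-31702 - 11578)/((220*112)) = -43280/24640 = -43280*1/24640 = -541/308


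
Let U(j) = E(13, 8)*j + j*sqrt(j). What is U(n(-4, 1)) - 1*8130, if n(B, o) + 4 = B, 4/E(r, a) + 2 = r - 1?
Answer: -40666/5 - 16*I*sqrt(2) ≈ -8133.2 - 22.627*I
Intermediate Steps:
E(r, a) = 4/(-3 + r) (E(r, a) = 4/(-2 + (r - 1)) = 4/(-2 + (-1 + r)) = 4/(-3 + r))
n(B, o) = -4 + B
U(j) = j**(3/2) + 2*j/5 (U(j) = (4/(-3 + 13))*j + j*sqrt(j) = (4/10)*j + j**(3/2) = (4*(1/10))*j + j**(3/2) = 2*j/5 + j**(3/2) = j**(3/2) + 2*j/5)
U(n(-4, 1)) - 1*8130 = ((-4 - 4)**(3/2) + 2*(-4 - 4)/5) - 1*8130 = ((-8)**(3/2) + (2/5)*(-8)) - 8130 = (-16*I*sqrt(2) - 16/5) - 8130 = (-16/5 - 16*I*sqrt(2)) - 8130 = -40666/5 - 16*I*sqrt(2)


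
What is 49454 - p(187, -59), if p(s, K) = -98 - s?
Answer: 49739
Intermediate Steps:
49454 - p(187, -59) = 49454 - (-98 - 1*187) = 49454 - (-98 - 187) = 49454 - 1*(-285) = 49454 + 285 = 49739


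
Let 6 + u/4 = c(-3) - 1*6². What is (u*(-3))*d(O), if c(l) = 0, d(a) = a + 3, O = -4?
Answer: -504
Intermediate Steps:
d(a) = 3 + a
u = -168 (u = -24 + 4*(0 - 1*6²) = -24 + 4*(0 - 1*36) = -24 + 4*(0 - 36) = -24 + 4*(-36) = -24 - 144 = -168)
(u*(-3))*d(O) = (-168*(-3))*(3 - 4) = 504*(-1) = -504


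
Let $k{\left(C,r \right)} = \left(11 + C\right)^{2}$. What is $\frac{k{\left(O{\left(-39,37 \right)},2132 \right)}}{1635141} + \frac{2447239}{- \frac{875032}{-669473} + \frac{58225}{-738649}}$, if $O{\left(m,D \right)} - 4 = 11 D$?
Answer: $\frac{1978804083170027489393735}{993121602734739363} \approx 1.9925 \cdot 10^{6}$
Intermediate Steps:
$O{\left(m,D \right)} = 4 + 11 D$
$\frac{k{\left(O{\left(-39,37 \right)},2132 \right)}}{1635141} + \frac{2447239}{- \frac{875032}{-669473} + \frac{58225}{-738649}} = \frac{\left(11 + \left(4 + 11 \cdot 37\right)\right)^{2}}{1635141} + \frac{2447239}{- \frac{875032}{-669473} + \frac{58225}{-738649}} = \left(11 + \left(4 + 407\right)\right)^{2} \cdot \frac{1}{1635141} + \frac{2447239}{\left(-875032\right) \left(- \frac{1}{669473}\right) + 58225 \left(- \frac{1}{738649}\right)} = \left(11 + 411\right)^{2} \cdot \frac{1}{1635141} + \frac{2447239}{\frac{875032}{669473} - \frac{58225}{738649}} = 422^{2} \cdot \frac{1}{1635141} + \frac{2447239}{\frac{607361446343}{494505561977}} = 178084 \cdot \frac{1}{1635141} + 2447239 \cdot \frac{494505561977}{607361446343} = \frac{178084}{1635141} + \frac{1210173296987031503}{607361446343} = \frac{1978804083170027489393735}{993121602734739363}$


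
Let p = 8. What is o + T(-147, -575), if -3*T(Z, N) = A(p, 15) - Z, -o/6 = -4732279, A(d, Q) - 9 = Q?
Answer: 28393617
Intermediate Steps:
A(d, Q) = 9 + Q
o = 28393674 (o = -6*(-4732279) = 28393674)
T(Z, N) = -8 + Z/3 (T(Z, N) = -((9 + 15) - Z)/3 = -(24 - Z)/3 = -8 + Z/3)
o + T(-147, -575) = 28393674 + (-8 + (⅓)*(-147)) = 28393674 + (-8 - 49) = 28393674 - 57 = 28393617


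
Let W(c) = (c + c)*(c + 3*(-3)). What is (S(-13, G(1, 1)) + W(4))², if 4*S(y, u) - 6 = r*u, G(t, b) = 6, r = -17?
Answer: 4096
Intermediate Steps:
S(y, u) = 3/2 - 17*u/4 (S(y, u) = 3/2 + (-17*u)/4 = 3/2 - 17*u/4)
W(c) = 2*c*(-9 + c) (W(c) = (2*c)*(c - 9) = (2*c)*(-9 + c) = 2*c*(-9 + c))
(S(-13, G(1, 1)) + W(4))² = ((3/2 - 17/4*6) + 2*4*(-9 + 4))² = ((3/2 - 51/2) + 2*4*(-5))² = (-24 - 40)² = (-64)² = 4096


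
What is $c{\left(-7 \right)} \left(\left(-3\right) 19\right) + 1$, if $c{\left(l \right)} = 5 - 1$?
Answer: $-227$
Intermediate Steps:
$c{\left(l \right)} = 4$
$c{\left(-7 \right)} \left(\left(-3\right) 19\right) + 1 = 4 \left(\left(-3\right) 19\right) + 1 = 4 \left(-57\right) + 1 = -228 + 1 = -227$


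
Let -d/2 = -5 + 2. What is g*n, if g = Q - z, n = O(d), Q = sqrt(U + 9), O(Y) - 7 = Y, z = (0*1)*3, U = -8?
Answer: 13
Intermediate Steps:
z = 0 (z = 0*3 = 0)
d = 6 (d = -2*(-5 + 2) = -2*(-3) = 6)
O(Y) = 7 + Y
Q = 1 (Q = sqrt(-8 + 9) = sqrt(1) = 1)
n = 13 (n = 7 + 6 = 13)
g = 1 (g = 1 - 1*0 = 1 + 0 = 1)
g*n = 1*13 = 13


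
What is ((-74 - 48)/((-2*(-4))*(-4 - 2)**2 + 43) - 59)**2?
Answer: 386161801/109561 ≈ 3524.6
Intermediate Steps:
((-74 - 48)/((-2*(-4))*(-4 - 2)**2 + 43) - 59)**2 = (-122/(8*(-6)**2 + 43) - 59)**2 = (-122/(8*36 + 43) - 59)**2 = (-122/(288 + 43) - 59)**2 = (-122/331 - 59)**2 = (-19651/331)**2 = 386161801/109561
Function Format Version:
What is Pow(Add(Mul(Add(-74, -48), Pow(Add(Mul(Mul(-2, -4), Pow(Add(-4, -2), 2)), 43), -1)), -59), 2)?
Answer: Rational(386161801, 109561) ≈ 3524.6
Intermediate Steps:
Pow(Add(Mul(Add(-74, -48), Pow(Add(Mul(Mul(-2, -4), Pow(Add(-4, -2), 2)), 43), -1)), -59), 2) = Pow(Add(Mul(-122, Pow(Add(Mul(8, Pow(-6, 2)), 43), -1)), -59), 2) = Pow(Add(Mul(-122, Pow(Add(Mul(8, 36), 43), -1)), -59), 2) = Pow(Add(Mul(-122, Pow(Add(288, 43), -1)), -59), 2) = Pow(Add(Mul(-122, Pow(331, -1)), -59), 2) = Pow(Add(Mul(-122, Rational(1, 331)), -59), 2) = Pow(Add(Rational(-122, 331), -59), 2) = Pow(Rational(-19651, 331), 2) = Rational(386161801, 109561)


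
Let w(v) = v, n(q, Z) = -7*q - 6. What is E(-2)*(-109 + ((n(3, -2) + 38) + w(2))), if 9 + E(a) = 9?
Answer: 0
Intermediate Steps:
E(a) = 0 (E(a) = -9 + 9 = 0)
n(q, Z) = -6 - 7*q
E(-2)*(-109 + ((n(3, -2) + 38) + w(2))) = 0*(-109 + (((-6 - 7*3) + 38) + 2)) = 0*(-109 + (((-6 - 21) + 38) + 2)) = 0*(-109 + ((-27 + 38) + 2)) = 0*(-109 + (11 + 2)) = 0*(-109 + 13) = 0*(-96) = 0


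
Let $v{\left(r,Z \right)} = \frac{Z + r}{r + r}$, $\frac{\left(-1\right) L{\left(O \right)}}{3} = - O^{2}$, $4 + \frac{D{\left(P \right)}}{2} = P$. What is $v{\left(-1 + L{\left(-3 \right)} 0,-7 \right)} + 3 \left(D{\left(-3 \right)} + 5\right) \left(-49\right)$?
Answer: $1327$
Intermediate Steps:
$D{\left(P \right)} = -8 + 2 P$
$L{\left(O \right)} = 3 O^{2}$ ($L{\left(O \right)} = - 3 \left(- O^{2}\right) = 3 O^{2}$)
$v{\left(r,Z \right)} = \frac{Z + r}{2 r}$
$v{\left(-1 + L{\left(-3 \right)} 0,-7 \right)} + 3 \left(D{\left(-3 \right)} + 5\right) \left(-49\right) = \frac{-7 - \left(1 - 3 \left(-3\right)^{2} \cdot 0\right)}{2 \left(-1 + 3 \left(-3\right)^{2} \cdot 0\right)} + 3 \left(\left(-8 + 2 \left(-3\right)\right) + 5\right) \left(-49\right) = \frac{-7 - \left(1 - 3 \cdot 9 \cdot 0\right)}{2 \left(-1 + 3 \cdot 9 \cdot 0\right)} + 3 \left(\left(-8 - 6\right) + 5\right) \left(-49\right) = \frac{-7 + \left(-1 + 27 \cdot 0\right)}{2 \left(-1 + 27 \cdot 0\right)} + 3 \left(-14 + 5\right) \left(-49\right) = \frac{-7 + \left(-1 + 0\right)}{2 \left(-1 + 0\right)} + 3 \left(-9\right) \left(-49\right) = \frac{-7 - 1}{2 \left(-1\right)} - -1323 = \frac{1}{2} \left(-1\right) \left(-8\right) + 1323 = 4 + 1323 = 1327$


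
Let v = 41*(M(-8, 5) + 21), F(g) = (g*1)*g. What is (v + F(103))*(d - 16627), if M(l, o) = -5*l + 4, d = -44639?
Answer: -813244884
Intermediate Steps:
M(l, o) = 4 - 5*l
F(g) = g**2 (F(g) = g*g = g**2)
v = 2665 (v = 41*((4 - 5*(-8)) + 21) = 41*((4 + 40) + 21) = 41*(44 + 21) = 41*65 = 2665)
(v + F(103))*(d - 16627) = (2665 + 103**2)*(-44639 - 16627) = (2665 + 10609)*(-61266) = 13274*(-61266) = -813244884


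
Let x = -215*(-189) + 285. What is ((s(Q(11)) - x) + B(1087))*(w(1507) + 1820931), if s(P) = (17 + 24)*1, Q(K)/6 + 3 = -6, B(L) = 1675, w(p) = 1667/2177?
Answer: -155411260070616/2177 ≈ -7.1388e+10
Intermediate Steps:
w(p) = 1667/2177 (w(p) = 1667*(1/2177) = 1667/2177)
Q(K) = -54 (Q(K) = -18 + 6*(-6) = -18 - 36 = -54)
x = 40920 (x = 40635 + 285 = 40920)
s(P) = 41 (s(P) = 41*1 = 41)
((s(Q(11)) - x) + B(1087))*(w(1507) + 1820931) = ((41 - 1*40920) + 1675)*(1667/2177 + 1820931) = ((41 - 40920) + 1675)*(3964168454/2177) = (-40879 + 1675)*(3964168454/2177) = -39204*3964168454/2177 = -155411260070616/2177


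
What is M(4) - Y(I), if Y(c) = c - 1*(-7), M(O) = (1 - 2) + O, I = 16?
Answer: -20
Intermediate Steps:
M(O) = -1 + O
Y(c) = 7 + c (Y(c) = c + 7 = 7 + c)
M(4) - Y(I) = (-1 + 4) - (7 + 16) = 3 - 1*23 = 3 - 23 = -20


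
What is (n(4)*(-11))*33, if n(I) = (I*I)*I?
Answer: -23232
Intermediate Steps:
n(I) = I**3 (n(I) = I**2*I = I**3)
(n(4)*(-11))*33 = (4**3*(-11))*33 = (64*(-11))*33 = -704*33 = -23232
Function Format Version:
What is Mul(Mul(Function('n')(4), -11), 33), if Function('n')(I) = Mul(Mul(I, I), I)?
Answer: -23232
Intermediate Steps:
Function('n')(I) = Pow(I, 3) (Function('n')(I) = Mul(Pow(I, 2), I) = Pow(I, 3))
Mul(Mul(Function('n')(4), -11), 33) = Mul(Mul(Pow(4, 3), -11), 33) = Mul(Mul(64, -11), 33) = Mul(-704, 33) = -23232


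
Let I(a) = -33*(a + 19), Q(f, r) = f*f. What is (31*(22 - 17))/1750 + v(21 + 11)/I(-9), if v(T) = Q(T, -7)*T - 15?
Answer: -572666/5775 ≈ -99.163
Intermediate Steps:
Q(f, r) = f**2
v(T) = -15 + T**3 (v(T) = T**2*T - 15 = T**3 - 15 = -15 + T**3)
I(a) = -627 - 33*a (I(a) = -33*(19 + a) = -627 - 33*a)
(31*(22 - 17))/1750 + v(21 + 11)/I(-9) = (31*(22 - 17))/1750 + (-15 + (21 + 11)**3)/(-627 - 33*(-9)) = (31*5)*(1/1750) + (-15 + 32**3)/(-627 + 297) = 155*(1/1750) + (-15 + 32768)/(-330) = 31/350 + 32753*(-1/330) = 31/350 - 32753/330 = -572666/5775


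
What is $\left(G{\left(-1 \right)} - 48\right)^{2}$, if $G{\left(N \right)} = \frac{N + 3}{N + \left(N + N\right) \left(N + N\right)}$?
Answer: $\frac{20164}{9} \approx 2240.4$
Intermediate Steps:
$G{\left(N \right)} = \frac{3 + N}{N + 4 N^{2}}$ ($G{\left(N \right)} = \frac{3 + N}{N + 2 N 2 N} = \frac{3 + N}{N + 4 N^{2}}$)
$\left(G{\left(-1 \right)} - 48\right)^{2} = \left(\frac{3 - 1}{\left(-1\right) \left(1 + 4 \left(-1\right)\right)} - 48\right)^{2} = \left(\left(-1\right) \frac{1}{1 - 4} \cdot 2 - 48\right)^{2} = \left(\left(-1\right) \frac{1}{-3} \cdot 2 - 48\right)^{2} = \left(\left(-1\right) \left(- \frac{1}{3}\right) 2 - 48\right)^{2} = \left(\frac{2}{3} - 48\right)^{2} = \left(- \frac{142}{3}\right)^{2} = \frac{20164}{9}$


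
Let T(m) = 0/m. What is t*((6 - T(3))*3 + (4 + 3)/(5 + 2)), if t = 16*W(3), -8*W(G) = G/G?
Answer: -38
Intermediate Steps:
W(G) = -⅛ (W(G) = -G/(8*G) = -⅛*1 = -⅛)
T(m) = 0
t = -2 (t = 16*(-⅛) = -2)
t*((6 - T(3))*3 + (4 + 3)/(5 + 2)) = -2*((6 - 1*0)*3 + (4 + 3)/(5 + 2)) = -2*((6 + 0)*3 + 7/7) = -2*(6*3 + 7*(⅐)) = -2*(18 + 1) = -2*19 = -38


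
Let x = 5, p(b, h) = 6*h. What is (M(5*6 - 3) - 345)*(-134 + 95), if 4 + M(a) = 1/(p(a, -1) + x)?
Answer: 13650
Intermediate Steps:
M(a) = -5 (M(a) = -4 + 1/(6*(-1) + 5) = -4 + 1/(-6 + 5) = -4 + 1/(-1) = -4 - 1 = -5)
(M(5*6 - 3) - 345)*(-134 + 95) = (-5 - 345)*(-134 + 95) = -350*(-39) = 13650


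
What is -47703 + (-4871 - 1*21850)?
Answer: -74424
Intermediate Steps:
-47703 + (-4871 - 1*21850) = -47703 + (-4871 - 21850) = -47703 - 26721 = -74424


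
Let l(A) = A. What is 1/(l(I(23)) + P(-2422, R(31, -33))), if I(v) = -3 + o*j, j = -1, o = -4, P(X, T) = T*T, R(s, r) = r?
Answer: 1/1090 ≈ 0.00091743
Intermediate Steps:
P(X, T) = T²
I(v) = 1 (I(v) = -3 - 4*(-1) = -3 + 4 = 1)
1/(l(I(23)) + P(-2422, R(31, -33))) = 1/(1 + (-33)²) = 1/(1 + 1089) = 1/1090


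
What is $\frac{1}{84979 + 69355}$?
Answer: $\frac{1}{154334} \approx 6.4795 \cdot 10^{-6}$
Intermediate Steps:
$\frac{1}{84979 + 69355} = \frac{1}{154334}$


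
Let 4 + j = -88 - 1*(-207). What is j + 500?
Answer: 615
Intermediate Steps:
j = 115 (j = -4 + (-88 - 1*(-207)) = -4 + (-88 + 207) = -4 + 119 = 115)
j + 500 = 115 + 500 = 615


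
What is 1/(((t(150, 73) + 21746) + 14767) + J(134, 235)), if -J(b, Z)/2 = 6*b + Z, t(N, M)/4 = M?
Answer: 1/34727 ≈ 2.8796e-5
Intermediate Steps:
t(N, M) = 4*M
J(b, Z) = -12*b - 2*Z (J(b, Z) = -2*(6*b + Z) = -2*(Z + 6*b) = -12*b - 2*Z)
1/(((t(150, 73) + 21746) + 14767) + J(134, 235)) = 1/(((4*73 + 21746) + 14767) + (-12*134 - 2*235)) = 1/(((292 + 21746) + 14767) + (-1608 - 470)) = 1/((22038 + 14767) - 2078) = 1/(36805 - 2078) = 1/34727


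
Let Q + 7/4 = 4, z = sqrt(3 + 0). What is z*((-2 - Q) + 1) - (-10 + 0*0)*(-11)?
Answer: -110 - 13*sqrt(3)/4 ≈ -115.63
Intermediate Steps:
z = sqrt(3) ≈ 1.7320
Q = 9/4 (Q = -7/4 + 4 = 9/4 ≈ 2.2500)
z*((-2 - Q) + 1) - (-10 + 0*0)*(-11) = sqrt(3)*((-2 - 1*9/4) + 1) - (-10 + 0*0)*(-11) = sqrt(3)*((-2 - 9/4) + 1) - (-10 + 0)*(-11) = sqrt(3)*(-17/4 + 1) - (-10)*(-11) = sqrt(3)*(-13/4) - 1*110 = -13*sqrt(3)/4 - 110 = -110 - 13*sqrt(3)/4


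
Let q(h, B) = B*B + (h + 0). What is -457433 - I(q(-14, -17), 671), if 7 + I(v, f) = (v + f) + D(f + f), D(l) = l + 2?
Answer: -459716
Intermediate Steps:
q(h, B) = h + B² (q(h, B) = B² + h = h + B²)
D(l) = 2 + l
I(v, f) = -5 + v + 3*f (I(v, f) = -7 + ((v + f) + (2 + (f + f))) = -7 + ((f + v) + (2 + 2*f)) = -7 + (2 + v + 3*f) = -5 + v + 3*f)
-457433 - I(q(-14, -17), 671) = -457433 - (-5 + (-14 + (-17)²) + 3*671) = -457433 - (-5 + (-14 + 289) + 2013) = -457433 - (-5 + 275 + 2013) = -457433 - 1*2283 = -457433 - 2283 = -459716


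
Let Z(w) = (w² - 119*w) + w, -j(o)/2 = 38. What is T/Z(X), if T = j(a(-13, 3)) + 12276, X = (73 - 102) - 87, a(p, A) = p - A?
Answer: 1525/3393 ≈ 0.44945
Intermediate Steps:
j(o) = -76 (j(o) = -2*38 = -76)
X = -116 (X = -29 - 87 = -116)
Z(w) = w² - 118*w
T = 12200 (T = -76 + 12276 = 12200)
T/Z(X) = 12200/((-116*(-118 - 116))) = 12200/((-116*(-234))) = 12200/27144 = 12200*(1/27144) = 1525/3393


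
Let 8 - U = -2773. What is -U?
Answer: -2781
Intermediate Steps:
U = 2781 (U = 8 - 1*(-2773) = 8 + 2773 = 2781)
-U = -1*2781 = -2781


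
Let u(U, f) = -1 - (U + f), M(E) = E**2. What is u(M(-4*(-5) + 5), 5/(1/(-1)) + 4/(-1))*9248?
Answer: -5706016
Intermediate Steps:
u(U, f) = -1 - U - f (u(U, f) = -1 + (-U - f) = -1 - U - f)
u(M(-4*(-5) + 5), 5/(1/(-1)) + 4/(-1))*9248 = (-1 - (-4*(-5) + 5)**2 - (5/(1/(-1)) + 4/(-1)))*9248 = (-1 - (20 + 5)**2 - (5/(-1) + 4*(-1)))*9248 = (-1 - 1*25**2 - (5*(-1) - 4))*9248 = (-1 - 1*625 - (-5 - 4))*9248 = (-1 - 625 - 1*(-9))*9248 = (-1 - 625 + 9)*9248 = -617*9248 = -5706016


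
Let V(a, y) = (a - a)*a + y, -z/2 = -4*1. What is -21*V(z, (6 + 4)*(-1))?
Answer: 210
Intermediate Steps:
z = 8 (z = -(-8) = -2*(-4) = 8)
V(a, y) = y (V(a, y) = 0*a + y = 0 + y = y)
-21*V(z, (6 + 4)*(-1)) = -21*(6 + 4)*(-1) = -210*(-1) = -21*(-10) = 210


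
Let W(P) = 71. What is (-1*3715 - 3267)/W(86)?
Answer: -6982/71 ≈ -98.338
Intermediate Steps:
(-1*3715 - 3267)/W(86) = (-1*3715 - 3267)/71 = (-3715 - 3267)*(1/71) = -6982*1/71 = -6982/71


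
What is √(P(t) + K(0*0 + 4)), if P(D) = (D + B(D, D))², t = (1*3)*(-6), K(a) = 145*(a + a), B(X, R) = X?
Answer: 2*√614 ≈ 49.558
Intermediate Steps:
K(a) = 290*a (K(a) = 145*(2*a) = 290*a)
t = -18 (t = 3*(-6) = -18)
P(D) = 4*D² (P(D) = (D + D)² = (2*D)² = 4*D²)
√(P(t) + K(0*0 + 4)) = √(4*(-18)² + 290*(0*0 + 4)) = √(4*324 + 290*(0 + 4)) = √(1296 + 290*4) = √(1296 + 1160) = √2456 = 2*√614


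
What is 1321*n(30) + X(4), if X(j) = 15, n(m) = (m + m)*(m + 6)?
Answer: 2853375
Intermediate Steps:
n(m) = 2*m*(6 + m) (n(m) = (2*m)*(6 + m) = 2*m*(6 + m))
1321*n(30) + X(4) = 1321*(2*30*(6 + 30)) + 15 = 1321*(2*30*36) + 15 = 1321*2160 + 15 = 2853360 + 15 = 2853375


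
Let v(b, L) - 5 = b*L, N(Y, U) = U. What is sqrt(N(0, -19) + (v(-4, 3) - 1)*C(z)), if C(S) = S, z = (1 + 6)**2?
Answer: I*sqrt(411) ≈ 20.273*I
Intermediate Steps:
z = 49 (z = 7**2 = 49)
v(b, L) = 5 + L*b (v(b, L) = 5 + b*L = 5 + L*b)
sqrt(N(0, -19) + (v(-4, 3) - 1)*C(z)) = sqrt(-19 + ((5 + 3*(-4)) - 1)*49) = sqrt(-19 + ((5 - 12) - 1)*49) = sqrt(-19 + (-7 - 1)*49) = sqrt(-19 - 8*49) = sqrt(-19 - 392) = sqrt(-411) = I*sqrt(411)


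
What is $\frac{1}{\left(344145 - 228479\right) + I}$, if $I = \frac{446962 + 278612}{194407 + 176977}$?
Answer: $\frac{185692}{21478613659} \approx 8.6454 \cdot 10^{-6}$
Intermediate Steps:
$I = \frac{362787}{185692}$ ($I = \frac{725574}{371384} = 725574 \cdot \frac{1}{371384} = \frac{362787}{185692} \approx 1.9537$)
$\frac{1}{\left(344145 - 228479\right) + I} = \frac{1}{\left(344145 - 228479\right) + \frac{362787}{185692}} = \frac{1}{115666 + \frac{362787}{185692}} = \frac{1}{\frac{21478613659}{185692}} = \frac{185692}{21478613659}$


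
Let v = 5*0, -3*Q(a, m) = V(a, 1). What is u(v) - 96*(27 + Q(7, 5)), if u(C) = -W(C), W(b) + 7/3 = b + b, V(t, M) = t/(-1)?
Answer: -8441/3 ≈ -2813.7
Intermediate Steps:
V(t, M) = -t (V(t, M) = t*(-1) = -t)
Q(a, m) = a/3 (Q(a, m) = -(-1)*a/3 = a/3)
v = 0
W(b) = -7/3 + 2*b (W(b) = -7/3 + (b + b) = -7/3 + 2*b)
u(C) = 7/3 - 2*C (u(C) = -(-7/3 + 2*C) = 7/3 - 2*C)
u(v) - 96*(27 + Q(7, 5)) = (7/3 - 2*0) - 96*(27 + (⅓)*7) = (7/3 + 0) - 96*(27 + 7/3) = 7/3 - 96*88/3 = 7/3 - 2816 = -8441/3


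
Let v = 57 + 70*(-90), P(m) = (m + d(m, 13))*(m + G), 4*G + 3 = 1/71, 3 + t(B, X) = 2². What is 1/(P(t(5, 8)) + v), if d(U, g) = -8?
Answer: -71/443379 ≈ -0.00016013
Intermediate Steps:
t(B, X) = 1 (t(B, X) = -3 + 2² = -3 + 4 = 1)
G = -53/71 (G = -¾ + (¼)/71 = -¾ + (¼)*(1/71) = -¾ + 1/284 = -53/71 ≈ -0.74648)
P(m) = (-8 + m)*(-53/71 + m) (P(m) = (m - 8)*(m - 53/71) = (-8 + m)*(-53/71 + m))
v = -6243 (v = 57 - 6300 = -6243)
1/(P(t(5, 8)) + v) = 1/((424/71 + 1² - 621/71*1) - 6243) = 1/((424/71 + 1 - 621/71) - 6243) = 1/(-126/71 - 6243) = 1/(-443379/71) = -71/443379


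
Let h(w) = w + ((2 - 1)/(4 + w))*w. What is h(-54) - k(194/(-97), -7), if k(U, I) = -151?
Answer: 2452/25 ≈ 98.080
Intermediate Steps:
h(w) = w + w/(4 + w) (h(w) = w + (1/(4 + w))*w = w + w/(4 + w))
h(-54) - k(194/(-97), -7) = -54*(5 - 54)/(4 - 54) - 1*(-151) = -54*(-49)/(-50) + 151 = -54*(-1/50)*(-49) + 151 = -1323/25 + 151 = 2452/25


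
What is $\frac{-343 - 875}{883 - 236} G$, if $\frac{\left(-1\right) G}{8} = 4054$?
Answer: $\frac{39502176}{647} \approx 61054.0$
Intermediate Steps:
$G = -32432$ ($G = \left(-8\right) 4054 = -32432$)
$\frac{-343 - 875}{883 - 236} G = \frac{-343 - 875}{883 - 236} \left(-32432\right) = - \frac{1218}{647} \left(-32432\right) = \left(-1218\right) \frac{1}{647} \left(-32432\right) = \left(- \frac{1218}{647}\right) \left(-32432\right) = \frac{39502176}{647}$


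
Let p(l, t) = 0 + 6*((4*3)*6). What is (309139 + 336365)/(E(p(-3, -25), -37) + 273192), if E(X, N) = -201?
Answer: 215168/90997 ≈ 2.3646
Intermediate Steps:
p(l, t) = 432 (p(l, t) = 0 + 6*(12*6) = 0 + 6*72 = 0 + 432 = 432)
(309139 + 336365)/(E(p(-3, -25), -37) + 273192) = (309139 + 336365)/(-201 + 273192) = 645504/272991 = 645504*(1/272991) = 215168/90997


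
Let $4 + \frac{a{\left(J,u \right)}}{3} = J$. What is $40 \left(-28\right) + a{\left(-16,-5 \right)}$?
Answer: $-1180$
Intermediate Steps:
$a{\left(J,u \right)} = -12 + 3 J$
$40 \left(-28\right) + a{\left(-16,-5 \right)} = 40 \left(-28\right) + \left(-12 + 3 \left(-16\right)\right) = -1120 - 60 = -1180$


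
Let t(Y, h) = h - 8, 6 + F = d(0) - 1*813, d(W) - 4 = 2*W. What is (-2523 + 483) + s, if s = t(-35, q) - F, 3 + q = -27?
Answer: -1263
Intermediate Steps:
d(W) = 4 + 2*W
q = -30 (q = -3 - 27 = -30)
F = -815 (F = -6 + ((4 + 2*0) - 1*813) = -6 + ((4 + 0) - 813) = -6 + (4 - 813) = -6 - 809 = -815)
t(Y, h) = -8 + h
s = 777 (s = (-8 - 30) - 1*(-815) = -38 + 815 = 777)
(-2523 + 483) + s = (-2523 + 483) + 777 = -2040 + 777 = -1263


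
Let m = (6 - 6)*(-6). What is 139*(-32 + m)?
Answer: -4448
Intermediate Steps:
m = 0 (m = 0*(-6) = 0)
139*(-32 + m) = 139*(-32 + 0) = 139*(-32) = -4448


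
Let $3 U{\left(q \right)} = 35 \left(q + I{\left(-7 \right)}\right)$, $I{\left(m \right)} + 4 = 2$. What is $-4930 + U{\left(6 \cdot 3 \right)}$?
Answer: $- \frac{14230}{3} \approx -4743.3$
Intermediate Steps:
$I{\left(m \right)} = -2$ ($I{\left(m \right)} = -4 + 2 = -2$)
$U{\left(q \right)} = - \frac{70}{3} + \frac{35 q}{3}$ ($U{\left(q \right)} = \frac{35 \left(q - 2\right)}{3} = \frac{35 \left(-2 + q\right)}{3} = \frac{-70 + 35 q}{3} = - \frac{70}{3} + \frac{35 q}{3}$)
$-4930 + U{\left(6 \cdot 3 \right)} = -4930 - \left(\frac{70}{3} - \frac{35 \cdot 6 \cdot 3}{3}\right) = -4930 + \left(- \frac{70}{3} + \frac{35}{3} \cdot 18\right) = -4930 + \left(- \frac{70}{3} + 210\right) = -4930 + \frac{560}{3} = - \frac{14230}{3}$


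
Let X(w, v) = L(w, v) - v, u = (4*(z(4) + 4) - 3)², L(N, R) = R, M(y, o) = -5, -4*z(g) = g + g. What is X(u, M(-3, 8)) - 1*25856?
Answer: -25856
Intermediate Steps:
z(g) = -g/2 (z(g) = -(g + g)/4 = -g/2)
u = 25 (u = (4*(-½*4 + 4) - 3)² = (4*(-2 + 4) - 3)² = (4*2 - 3)² = (8 - 3)² = 5² = 25)
X(w, v) = 0 (X(w, v) = v - v = 0)
X(u, M(-3, 8)) - 1*25856 = 0 - 1*25856 = 0 - 25856 = -25856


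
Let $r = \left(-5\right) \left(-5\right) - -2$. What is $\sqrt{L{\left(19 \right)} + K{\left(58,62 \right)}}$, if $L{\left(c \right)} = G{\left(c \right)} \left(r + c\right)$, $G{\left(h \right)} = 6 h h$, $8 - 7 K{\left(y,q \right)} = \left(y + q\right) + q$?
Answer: $\frac{\sqrt{4880946}}{7} \approx 315.61$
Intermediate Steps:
$K{\left(y,q \right)} = \frac{8}{7} - \frac{2 q}{7} - \frac{y}{7}$ ($K{\left(y,q \right)} = \frac{8}{7} - \frac{\left(y + q\right) + q}{7} = \frac{8}{7} - \frac{\left(q + y\right) + q}{7} = \frac{8}{7} - \frac{y + 2 q}{7} = \frac{8}{7} - \left(\frac{y}{7} + \frac{2 q}{7}\right) = \frac{8}{7} - \frac{2 q}{7} - \frac{y}{7}$)
$G{\left(h \right)} = 6 h^{2}$
$r = 27$ ($r = 25 + 2 = 27$)
$L{\left(c \right)} = 6 c^{2} \left(27 + c\right)$
$\sqrt{L{\left(19 \right)} + K{\left(58,62 \right)}} = \sqrt{6 \cdot 19^{2} \left(27 + 19\right) - \frac{174}{7}} = \sqrt{6 \cdot 361 \cdot 46 - \frac{174}{7}} = \sqrt{99636 - \frac{174}{7}} = \sqrt{\frac{697278}{7}} = \frac{\sqrt{4880946}}{7}$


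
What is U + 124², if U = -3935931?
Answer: -3920555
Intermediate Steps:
U + 124² = -3935931 + 124² = -3935931 + 15376 = -3920555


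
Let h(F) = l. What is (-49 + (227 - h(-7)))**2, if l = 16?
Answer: 26244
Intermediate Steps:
h(F) = 16
(-49 + (227 - h(-7)))**2 = (-49 + (227 - 1*16))**2 = (-49 + (227 - 16))**2 = (-49 + 211)**2 = 162**2 = 26244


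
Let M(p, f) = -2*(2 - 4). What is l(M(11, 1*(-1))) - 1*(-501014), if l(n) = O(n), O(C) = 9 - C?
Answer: 501019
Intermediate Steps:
M(p, f) = 4 (M(p, f) = -2*(-2) = 4)
l(n) = 9 - n
l(M(11, 1*(-1))) - 1*(-501014) = (9 - 1*4) - 1*(-501014) = (9 - 4) + 501014 = 5 + 501014 = 501019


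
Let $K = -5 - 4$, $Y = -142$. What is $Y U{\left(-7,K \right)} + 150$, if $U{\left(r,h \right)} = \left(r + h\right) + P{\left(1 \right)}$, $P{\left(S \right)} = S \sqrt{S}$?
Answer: $2280$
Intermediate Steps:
$P{\left(S \right)} = S^{\frac{3}{2}}$
$K = -9$
$U{\left(r,h \right)} = 1 + h + r$ ($U{\left(r,h \right)} = \left(r + h\right) + 1^{\frac{3}{2}} = \left(h + r\right) + 1 = 1 + h + r$)
$Y U{\left(-7,K \right)} + 150 = - 142 \left(1 - 9 - 7\right) + 150 = \left(-142\right) \left(-15\right) + 150 = 2130 + 150 = 2280$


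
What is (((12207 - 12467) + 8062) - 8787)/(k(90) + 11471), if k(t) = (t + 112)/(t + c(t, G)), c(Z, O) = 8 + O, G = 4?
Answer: -50235/585122 ≈ -0.085854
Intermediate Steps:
k(t) = (112 + t)/(12 + t) (k(t) = (t + 112)/(t + (8 + 4)) = (112 + t)/(t + 12) = (112 + t)/(12 + t))
(((12207 - 12467) + 8062) - 8787)/(k(90) + 11471) = (((12207 - 12467) + 8062) - 8787)/((112 + 90)/(12 + 90) + 11471) = ((-260 + 8062) - 8787)/(202/102 + 11471) = (7802 - 8787)/((1/102)*202 + 11471) = -985/(101/51 + 11471) = -985/585122/51 = -985*51/585122 = -50235/585122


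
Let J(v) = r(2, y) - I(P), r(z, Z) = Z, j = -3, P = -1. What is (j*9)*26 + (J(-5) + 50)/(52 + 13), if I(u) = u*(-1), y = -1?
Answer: -45582/65 ≈ -701.26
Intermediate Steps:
I(u) = -u
J(v) = -2 (J(v) = -1 - (-1)*(-1) = -1 - 1*1 = -1 - 1 = -2)
(j*9)*26 + (J(-5) + 50)/(52 + 13) = -3*9*26 + (-2 + 50)/(52 + 13) = -27*26 + 48/65 = -702 + 48*(1/65) = -702 + 48/65 = -45582/65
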